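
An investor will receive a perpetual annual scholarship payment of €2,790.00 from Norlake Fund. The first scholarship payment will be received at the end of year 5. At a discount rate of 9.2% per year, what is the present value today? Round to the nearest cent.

Value at end of year 4: C / r = €2,790.00 / 0.092 = €30,326.0870
Discount to today: PV = €30,326.0870 / (1 + 0.092)^4 = €30,326.0870 / 1.421970 = €21,326.81

€21326.81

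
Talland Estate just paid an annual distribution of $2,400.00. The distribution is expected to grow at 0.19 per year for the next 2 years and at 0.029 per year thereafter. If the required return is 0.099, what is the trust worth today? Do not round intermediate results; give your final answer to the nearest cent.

$46777.07

D_1 = 2856.00000
D_2 = 3398.64000
Terminal value at year 2: TV = D_2×(1+g_2)/(r−g_2) = 3497.20056/0.07 = 49960.00800
P_0 = D_1/(1+r)^1 + D_2/(1+r)^2 + TV/(1+r)^2
    = 2598.72611 + 2813.90726 + 41364.43669 = 46777.07006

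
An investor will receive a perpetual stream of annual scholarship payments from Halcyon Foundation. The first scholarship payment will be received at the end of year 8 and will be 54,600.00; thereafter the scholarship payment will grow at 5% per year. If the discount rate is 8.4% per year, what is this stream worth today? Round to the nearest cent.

Value at end of year 7: C₁ / (r − g) = 54,600.00 / (0.084 − 0.05) = 1,605,882.3529
Discount to today: PV = 1,605,882.3529 / (1 + 0.084)^7 = 1,605,882.3529 / 1.758754 = 913,079.83

913079.83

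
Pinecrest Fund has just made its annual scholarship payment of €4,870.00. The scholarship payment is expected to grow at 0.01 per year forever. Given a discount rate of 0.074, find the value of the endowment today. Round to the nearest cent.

€76854.69

D₁ = D₀ × (1 + g) = €4,870.00 × 1.01 = €4,918.7000
Growing perpetuity: P = D₁ / (r − g) = €4,918.7000 / (0.074 − 0.01) = €76,854.69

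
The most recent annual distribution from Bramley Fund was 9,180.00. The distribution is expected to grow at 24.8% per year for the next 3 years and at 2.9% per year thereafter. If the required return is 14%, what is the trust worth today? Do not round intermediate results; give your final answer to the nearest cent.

144746.90

D_1 = 11456.64000
D_2 = 14297.88672
D_3 = 17843.76263
Terminal value at year 3: TV = D_3×(1+g_2)/(r−g_2) = 18361.23174/0.111 = 165416.50219
P_0 = D_1/(1+r)^1 + D_2/(1+r)^2 + D_3/(1+r)^3 + TV/(1+r)^3
    = 10049.68421 + 11001.75956 + 12044.03151 + 111651.42729 = 144746.90257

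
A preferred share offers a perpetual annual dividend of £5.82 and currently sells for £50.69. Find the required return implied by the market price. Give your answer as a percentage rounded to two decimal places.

P = C/r ⇒ r = C/P = £5.82/£50.69 = 0.114816

11.48%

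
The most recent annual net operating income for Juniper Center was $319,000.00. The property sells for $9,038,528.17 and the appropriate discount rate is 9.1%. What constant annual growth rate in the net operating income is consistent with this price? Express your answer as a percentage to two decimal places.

5.38%

P = D₀(1+g)/(r−g) ⇒ P(r−g) = D₀(1+g) ⇒ g(P+D₀) = P·r − D₀
g = (P·r − D₀)/(P + D₀) = ($9,038,528.17×0.091 − $319,000.00) / ($9,038,528.17 + $319,000.00) = 0.053808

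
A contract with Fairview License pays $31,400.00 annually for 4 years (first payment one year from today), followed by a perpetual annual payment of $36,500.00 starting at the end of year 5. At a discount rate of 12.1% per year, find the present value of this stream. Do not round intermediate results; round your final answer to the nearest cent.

PV of 4-year annuity: $31,400.00 × [1 − (1+0.121)^−4] / 0.121 = 95172.25085
Perpetuity value at year 4: $36,500.00 / 0.121 = 301652.89256
PV of perpetuity: 301652.89256 / (1+0.121)^4 = 191022.72836
Total PV = 95172.25085 + 191022.72836 = 286194.97921

$286194.98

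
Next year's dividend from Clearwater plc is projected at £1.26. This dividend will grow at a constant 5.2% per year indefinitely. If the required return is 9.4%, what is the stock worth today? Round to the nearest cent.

Growing perpetuity: P = D₁ / (r − g) = £1.2600 / (0.094 − 0.052) = £30.00

£30.00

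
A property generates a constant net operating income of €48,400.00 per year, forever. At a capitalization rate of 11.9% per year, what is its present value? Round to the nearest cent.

Level perpetuity: PV = C / r = €48,400.00 / 0.119 = €406,722.69

€406722.69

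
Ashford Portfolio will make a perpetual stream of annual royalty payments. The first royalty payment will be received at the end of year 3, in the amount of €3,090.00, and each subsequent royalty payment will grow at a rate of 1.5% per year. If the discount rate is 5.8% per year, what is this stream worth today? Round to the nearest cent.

€64197.58

Value at end of year 2: C₁ / (r − g) = €3,090.00 / (0.058 − 0.015) = €71,860.4651
Discount to today: PV = €71,860.4651 / (1 + 0.058)^2 = €71,860.4651 / 1.119364 = €64,197.58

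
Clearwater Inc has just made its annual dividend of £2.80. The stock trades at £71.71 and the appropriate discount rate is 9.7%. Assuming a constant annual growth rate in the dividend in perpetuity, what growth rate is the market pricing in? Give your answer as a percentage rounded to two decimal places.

5.58%

P = D₀(1+g)/(r−g) ⇒ P(r−g) = D₀(1+g) ⇒ g(P+D₀) = P·r − D₀
g = (P·r − D₀)/(P + D₀) = (£71.71×0.097 − £2.80) / (£71.71 + £2.80) = 0.055776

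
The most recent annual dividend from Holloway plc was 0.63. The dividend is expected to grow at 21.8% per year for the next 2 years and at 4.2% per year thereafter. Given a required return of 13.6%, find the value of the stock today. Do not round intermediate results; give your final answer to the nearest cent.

D_1 = 0.76734
D_2 = 0.93462
Terminal value at year 2: TV = D_2×(1+g_2)/(r−g_2) = 0.97387/0.094 = 10.36036
P_0 = D_1/(1+r)^1 + D_2/(1+r)^2 + TV/(1+r)^2
    = 0.67548 + 0.72423 + 8.02820 = 9.42791

9.43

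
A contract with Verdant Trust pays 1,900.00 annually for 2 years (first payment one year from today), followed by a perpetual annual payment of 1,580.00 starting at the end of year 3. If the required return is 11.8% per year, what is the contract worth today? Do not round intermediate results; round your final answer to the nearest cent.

PV of 2-year annuity: 1,900.00 × [1 − (1+0.118)^−2] / 0.118 = 3219.55575
Perpetuity value at year 2: 1,580.00 / 0.118 = 13389.83051
PV of perpetuity: 13389.83051 / (1+0.118)^2 = 10712.51573
Total PV = 3219.55575 + 10712.51573 = 13932.07148

13932.07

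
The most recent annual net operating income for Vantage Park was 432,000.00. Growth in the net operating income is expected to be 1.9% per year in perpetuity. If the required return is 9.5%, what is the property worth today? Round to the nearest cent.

D₁ = D₀ × (1 + g) = 432,000.00 × 1.019 = 440,208.0000
Growing perpetuity: P = D₁ / (r − g) = 440,208.0000 / (0.095 − 0.019) = 5,792,210.53

5792210.53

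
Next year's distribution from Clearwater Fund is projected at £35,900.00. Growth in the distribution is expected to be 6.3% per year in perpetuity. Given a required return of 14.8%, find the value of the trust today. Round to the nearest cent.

Growing perpetuity: P = D₁ / (r − g) = £35,900.0000 / (0.148 − 0.063) = £422,352.94

£422352.94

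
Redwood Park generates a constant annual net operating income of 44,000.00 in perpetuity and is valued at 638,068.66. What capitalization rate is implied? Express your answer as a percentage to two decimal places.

6.90%

P = C/r ⇒ r = C/P = 44,000.00/638,068.66 = 0.068958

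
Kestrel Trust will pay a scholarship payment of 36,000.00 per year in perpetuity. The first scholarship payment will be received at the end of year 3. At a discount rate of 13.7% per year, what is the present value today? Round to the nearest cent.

Value at end of year 2: C / r = 36,000.00 / 0.137 = 262,773.7226
Discount to today: PV = 262,773.7226 / (1 + 0.137)^2 = 262,773.7226 / 1.292769 = 203,264.25

203264.25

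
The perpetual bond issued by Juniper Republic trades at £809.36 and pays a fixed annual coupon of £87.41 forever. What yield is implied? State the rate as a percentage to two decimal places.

P = C/r ⇒ r = C/P = £87.41/£809.36 = 0.107999

10.80%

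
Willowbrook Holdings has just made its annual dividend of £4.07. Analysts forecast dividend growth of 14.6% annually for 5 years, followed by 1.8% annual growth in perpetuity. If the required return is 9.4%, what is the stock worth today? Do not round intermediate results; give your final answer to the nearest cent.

D_1 = 4.66422
D_2 = 5.34520
D_3 = 6.12559
D_4 = 7.01993
D_5 = 8.04484
Terminal value at year 5: TV = D_5×(1+g_2)/(r−g_2) = 8.18965/0.076 = 107.75854
P_0 = D_1/(1+r)^1 + D_2/(1+r)^2 + D_3/(1+r)^3 + D_4/(1+r)^4 + D_5/(1+r)^5 + TV/(1+r)^5
    = 4.26346 + 4.46611 + 4.67839 + 4.90076 + 5.13370 + 68.76462 = 92.20704

£92.21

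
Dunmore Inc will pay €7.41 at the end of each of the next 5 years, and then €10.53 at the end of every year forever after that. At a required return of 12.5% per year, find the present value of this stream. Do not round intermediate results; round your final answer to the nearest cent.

€73.13

PV of 5-year annuity: €7.41 × [1 − (1+0.125)^−5] / 0.125 = 26.38381
Perpetuity value at year 5: €10.53 / 0.125 = 84.24000
PV of perpetuity: 84.24000 / (1+0.125)^5 = 46.74722
Total PV = 26.38381 + 46.74722 = 73.13103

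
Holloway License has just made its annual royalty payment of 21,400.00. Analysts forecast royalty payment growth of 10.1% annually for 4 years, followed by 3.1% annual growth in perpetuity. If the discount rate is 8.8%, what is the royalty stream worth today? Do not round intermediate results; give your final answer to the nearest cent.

494099.15

D_1 = 23561.40000
D_2 = 25941.10140
D_3 = 28561.15264
D_4 = 31445.82906
Terminal value at year 4: TV = D_4×(1+g_2)/(r−g_2) = 32420.64976/0.057 = 568783.32911
P_0 = D_1/(1+r)^1 + D_2/(1+r)^2 + D_3/(1+r)^3 + D_4/(1+r)^4 + TV/(1+r)^4
    = 21655.69853 + 21914.45228 + 22176.29776 + 22441.27190 + 405911.42689 = 494099.14736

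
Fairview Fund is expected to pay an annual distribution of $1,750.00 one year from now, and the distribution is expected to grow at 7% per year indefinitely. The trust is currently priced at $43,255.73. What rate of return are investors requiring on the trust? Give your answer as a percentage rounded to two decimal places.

11.05%

P = D₁/(r − g) ⇒ r = D₁/P + g = $1,750.0000/$43,255.73 + 0.07 = 0.040457 + 0.07 = 0.110457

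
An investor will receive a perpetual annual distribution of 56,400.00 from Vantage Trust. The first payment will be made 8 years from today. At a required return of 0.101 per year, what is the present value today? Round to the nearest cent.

Value at end of year 7: C / r = 56,400.00 / 0.101 = 558,415.8416
Discount to today: PV = 558,415.8416 / (1 + 0.101)^7 = 558,415.8416 / 1.961152 = 284,738.70

284738.70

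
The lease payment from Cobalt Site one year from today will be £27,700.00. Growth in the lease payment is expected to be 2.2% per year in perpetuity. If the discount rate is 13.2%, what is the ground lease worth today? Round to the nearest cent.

£251818.18

Growing perpetuity: P = D₁ / (r − g) = £27,700.0000 / (0.132 − 0.022) = £251,818.18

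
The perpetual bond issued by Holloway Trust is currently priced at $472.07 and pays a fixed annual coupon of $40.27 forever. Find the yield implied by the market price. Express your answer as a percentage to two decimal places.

8.53%

P = C/r ⇒ r = C/P = $40.27/$472.07 = 0.085305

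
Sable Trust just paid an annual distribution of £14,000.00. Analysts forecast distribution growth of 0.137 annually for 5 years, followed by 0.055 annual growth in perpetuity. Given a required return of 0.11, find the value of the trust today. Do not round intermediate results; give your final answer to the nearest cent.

£378111.25

D_1 = 15918.00000
D_2 = 18098.76600
D_3 = 20578.29694
D_4 = 23397.52362
D_5 = 26602.98436
Terminal value at year 5: TV = D_5×(1+g_2)/(r−g_2) = 28066.14850/0.055 = 510293.60908
P_0 = D_1/(1+r)^1 + D_2/(1+r)^2 + D_3/(1+r)^3 + D_4/(1+r)^4 + D_5/(1+r)^5 + TV/(1+r)^5
    = 14340.54054 + 14689.36450 + 15046.67337 + 15412.67353 + 15787.57640 + 302834.42001 = 378111.24834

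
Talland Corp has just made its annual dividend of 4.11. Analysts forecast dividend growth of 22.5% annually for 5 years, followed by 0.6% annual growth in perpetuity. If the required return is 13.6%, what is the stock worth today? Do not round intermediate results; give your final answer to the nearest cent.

D_1 = 5.03475
D_2 = 6.16757
D_3 = 7.55527
D_4 = 9.25521
D_5 = 11.33763
Terminal value at year 5: TV = D_5×(1+g_2)/(r−g_2) = 11.40566/0.13 = 87.73581
P_0 = D_1/(1+r)^1 + D_2/(1+r)^2 + D_3/(1+r)^3 + D_4/(1+r)^4 + D_5/(1+r)^5 + TV/(1+r)^5
    = 4.43200 + 4.77922 + 5.15365 + 5.55742 + 5.99281 + 46.37514 = 72.29024

72.29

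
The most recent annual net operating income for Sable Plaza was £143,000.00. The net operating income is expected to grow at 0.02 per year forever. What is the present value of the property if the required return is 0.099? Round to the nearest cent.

D₁ = D₀ × (1 + g) = £143,000.00 × 1.02 = £145,860.0000
Growing perpetuity: P = D₁ / (r − g) = £145,860.0000 / (0.099 − 0.02) = £1,846,329.11

£1846329.11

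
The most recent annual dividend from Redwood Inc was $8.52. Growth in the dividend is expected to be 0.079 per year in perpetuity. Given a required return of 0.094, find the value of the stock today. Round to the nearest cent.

D₁ = D₀ × (1 + g) = $8.52 × 1.079 = $9.1931
Growing perpetuity: P = D₁ / (r − g) = $9.1931 / (0.094 − 0.079) = $612.87

$612.87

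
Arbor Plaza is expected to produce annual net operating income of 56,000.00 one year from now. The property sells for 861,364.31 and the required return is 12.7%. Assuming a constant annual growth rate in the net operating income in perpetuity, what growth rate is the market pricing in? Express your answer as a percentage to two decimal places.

6.20%

P = D₁/(r−g) ⇒ g = r − D₁/P = 0.127 − 56,000.00/861,364.31 = 0.061987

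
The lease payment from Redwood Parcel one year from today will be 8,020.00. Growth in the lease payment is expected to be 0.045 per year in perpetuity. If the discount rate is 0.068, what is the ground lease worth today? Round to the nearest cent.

Growing perpetuity: P = D₁ / (r − g) = 8,020.0000 / (0.068 − 0.045) = 348,695.65

348695.65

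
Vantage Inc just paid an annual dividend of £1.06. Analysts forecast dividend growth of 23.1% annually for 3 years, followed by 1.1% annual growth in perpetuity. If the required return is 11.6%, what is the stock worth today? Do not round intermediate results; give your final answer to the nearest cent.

£17.58

D_1 = 1.30486
D_2 = 1.60628
D_3 = 1.97733
Terminal value at year 3: TV = D_3×(1+g_2)/(r−g_2) = 1.99908/0.105 = 19.03890
P_0 = D_1/(1+r)^1 + D_2/(1+r)^2 + D_3/(1+r)^3 + TV/(1+r)^3
    = 1.16923 + 1.28971 + 1.42262 + 13.69775 = 17.57931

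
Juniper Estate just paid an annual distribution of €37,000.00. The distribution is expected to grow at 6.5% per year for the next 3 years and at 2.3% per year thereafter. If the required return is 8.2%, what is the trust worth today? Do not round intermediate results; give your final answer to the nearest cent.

D_1 = 39405.00000
D_2 = 41966.32500
D_3 = 44694.13612
Terminal value at year 3: TV = D_3×(1+g_2)/(r−g_2) = 45722.10126/0.059 = 774950.86874
P_0 = D_1/(1+r)^1 + D_2/(1+r)^2 + D_3/(1+r)^3 + TV/(1+r)^3
    = 36418.66913 + 35846.47193 + 35283.26488 + 611775.93176 = 719324.33770

€719324.34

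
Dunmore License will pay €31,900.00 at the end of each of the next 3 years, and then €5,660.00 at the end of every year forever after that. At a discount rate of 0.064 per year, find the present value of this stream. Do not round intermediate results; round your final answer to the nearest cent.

PV of 3-year annuity: €31,900.00 × [1 − (1+0.064)^−3] / 0.064 = 84641.94115
Perpetuity value at year 3: €5,660.00 / 0.064 = 88437.50000
PV of perpetuity: 88437.50000 / (1+0.064)^3 = 73419.52549
Total PV = 84641.94115 + 73419.52549 = 158061.46664

€158061.47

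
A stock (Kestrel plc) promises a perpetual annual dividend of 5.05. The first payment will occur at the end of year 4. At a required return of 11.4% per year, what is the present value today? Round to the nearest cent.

Value at end of year 3: C / r = 5.05 / 0.114 = 44.2982
Discount to today: PV = 44.2982 / (1 + 0.114)^3 = 44.2982 / 1.382470 = 32.04

32.04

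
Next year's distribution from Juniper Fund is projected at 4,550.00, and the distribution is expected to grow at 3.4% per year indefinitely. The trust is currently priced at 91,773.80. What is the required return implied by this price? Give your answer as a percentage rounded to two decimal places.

8.36%

P = D₁/(r − g) ⇒ r = D₁/P + g = 4,550.0000/91,773.80 + 0.034 = 0.049578 + 0.034 = 0.083578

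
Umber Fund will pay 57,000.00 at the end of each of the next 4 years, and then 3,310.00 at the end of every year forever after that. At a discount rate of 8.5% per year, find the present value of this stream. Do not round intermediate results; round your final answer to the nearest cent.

PV of 4-year annuity: 57,000.00 × [1 − (1+0.085)^−4] / 0.085 = 186709.00937
Perpetuity value at year 4: 3,310.00 / 0.085 = 38941.17647
PV of perpetuity: 38941.17647 / (1+0.085)^4 = 28098.95154
Total PV = 186709.00937 + 28098.95154 = 214807.96091

214807.96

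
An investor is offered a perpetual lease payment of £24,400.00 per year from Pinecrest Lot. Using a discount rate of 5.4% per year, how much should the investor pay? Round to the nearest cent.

£451851.85

Level perpetuity: PV = C / r = £24,400.00 / 0.054 = £451,851.85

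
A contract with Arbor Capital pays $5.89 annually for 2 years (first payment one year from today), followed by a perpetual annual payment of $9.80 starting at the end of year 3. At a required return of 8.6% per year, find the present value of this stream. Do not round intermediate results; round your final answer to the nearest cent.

PV of 2-year annuity: $5.89 × [1 − (1+0.086)^−2] / 0.086 = 10.41765
Perpetuity value at year 2: $9.80 / 0.086 = 113.95349
PV of perpetuity: 113.95349 / (1+0.086)^2 = 96.62021
Total PV = 10.41765 + 96.62021 = 107.03786

$107.04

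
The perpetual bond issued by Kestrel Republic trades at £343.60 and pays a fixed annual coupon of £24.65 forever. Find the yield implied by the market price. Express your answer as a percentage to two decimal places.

7.17%

P = C/r ⇒ r = C/P = £24.65/£343.60 = 0.071740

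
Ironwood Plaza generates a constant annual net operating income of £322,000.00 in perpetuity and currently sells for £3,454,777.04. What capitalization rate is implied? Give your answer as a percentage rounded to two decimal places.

P = C/r ⇒ r = C/P = £322,000.00/£3,454,777.04 = 0.093204

9.32%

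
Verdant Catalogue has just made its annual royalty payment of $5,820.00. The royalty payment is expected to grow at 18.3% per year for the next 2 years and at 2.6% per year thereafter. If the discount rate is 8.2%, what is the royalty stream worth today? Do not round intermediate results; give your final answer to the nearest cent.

$140787.39

D_1 = 6885.06000
D_2 = 8145.02598
Terminal value at year 2: TV = D_2×(1+g_2)/(r−g_2) = 8356.79666/0.056 = 149228.51171
P_0 = D_1/(1+r)^1 + D_2/(1+r)^2 + TV/(1+r)^2
    = 6363.27172 + 6957.25549 + 127466.85957 = 140787.38678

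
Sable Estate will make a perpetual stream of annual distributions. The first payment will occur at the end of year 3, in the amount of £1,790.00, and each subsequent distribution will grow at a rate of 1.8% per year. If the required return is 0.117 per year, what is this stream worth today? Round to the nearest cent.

£14491.44

Value at end of year 2: C₁ / (r − g) = £1,790.00 / (0.117 − 0.018) = £18,080.8081
Discount to today: PV = £18,080.8081 / (1 + 0.117)^2 = £18,080.8081 / 1.247689 = £14,491.44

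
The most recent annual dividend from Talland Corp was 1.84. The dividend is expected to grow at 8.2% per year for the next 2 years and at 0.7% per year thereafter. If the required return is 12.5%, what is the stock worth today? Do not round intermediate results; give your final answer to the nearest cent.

D_1 = 1.99088
D_2 = 2.15413
Terminal value at year 2: TV = D_2×(1+g_2)/(r−g_2) = 2.16921/0.118 = 18.38314
P_0 = D_1/(1+r)^1 + D_2/(1+r)^2 + TV/(1+r)^2
    = 1.76967 + 1.70203 + 14.52495 = 17.99666

18.00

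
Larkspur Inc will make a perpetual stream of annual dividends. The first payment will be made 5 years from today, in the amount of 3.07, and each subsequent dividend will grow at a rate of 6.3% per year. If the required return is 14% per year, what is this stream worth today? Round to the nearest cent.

23.61

Value at end of year 4: C₁ / (r − g) = 3.07 / (0.14 − 0.063) = 39.8701
Discount to today: PV = 39.8701 / (1 + 0.14)^4 = 39.8701 / 1.688960 = 23.61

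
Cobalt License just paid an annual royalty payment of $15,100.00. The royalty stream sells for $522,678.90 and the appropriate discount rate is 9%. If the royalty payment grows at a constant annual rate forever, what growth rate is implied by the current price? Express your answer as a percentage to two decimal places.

P = D₀(1+g)/(r−g) ⇒ P(r−g) = D₀(1+g) ⇒ g(P+D₀) = P·r − D₀
g = (P·r − D₀)/(P + D₀) = ($522,678.90×0.09 − $15,100.00) / ($522,678.90 + $15,100.00) = 0.059394

5.94%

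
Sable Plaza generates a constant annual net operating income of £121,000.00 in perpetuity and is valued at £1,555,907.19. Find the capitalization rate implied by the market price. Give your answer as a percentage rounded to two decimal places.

7.78%

P = C/r ⇒ r = C/P = £121,000.00/£1,555,907.19 = 0.077768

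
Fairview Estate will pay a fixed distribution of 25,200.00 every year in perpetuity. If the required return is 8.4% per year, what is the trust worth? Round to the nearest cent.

300000.00

Level perpetuity: PV = C / r = 25,200.00 / 0.084 = 300,000.00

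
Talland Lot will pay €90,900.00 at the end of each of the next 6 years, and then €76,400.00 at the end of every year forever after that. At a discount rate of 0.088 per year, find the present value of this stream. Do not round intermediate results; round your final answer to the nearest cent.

PV of 6-year annuity: €90,900.00 × [1 − (1+0.088)^−6] / 0.088 = 410213.00176
Perpetuity value at year 6: €76,400.00 / 0.088 = 868181.81818
PV of perpetuity: 868181.81818 / (1+0.088)^6 = 523404.33376
Total PV = 410213.00176 + 523404.33376 = 933617.33551

€933617.34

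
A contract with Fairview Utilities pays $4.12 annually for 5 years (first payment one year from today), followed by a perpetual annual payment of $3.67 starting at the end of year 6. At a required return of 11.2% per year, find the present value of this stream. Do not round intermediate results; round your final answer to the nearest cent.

PV of 5-year annuity: $4.12 × [1 − (1+0.112)^−5] / 0.112 = 15.15080
Perpetuity value at year 5: $3.67 / 0.112 = 32.76786
PV of perpetuity: 32.76786 / (1+0.112)^5 = 19.27188
Total PV = 15.15080 + 19.27188 = 34.42268

$34.42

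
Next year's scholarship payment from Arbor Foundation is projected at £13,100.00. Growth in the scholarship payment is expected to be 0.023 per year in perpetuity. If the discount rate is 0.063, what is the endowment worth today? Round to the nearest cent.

Growing perpetuity: P = D₁ / (r − g) = £13,100.0000 / (0.063 − 0.023) = £327,500.00

£327500.00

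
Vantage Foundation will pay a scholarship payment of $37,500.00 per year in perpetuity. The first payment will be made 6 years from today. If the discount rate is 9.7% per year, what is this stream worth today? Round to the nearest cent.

Value at end of year 5: C / r = $37,500.00 / 0.097 = $386,597.9381
Discount to today: PV = $386,597.9381 / (1 + 0.097)^5 = $386,597.9381 / 1.588668 = $243,347.22

$243347.22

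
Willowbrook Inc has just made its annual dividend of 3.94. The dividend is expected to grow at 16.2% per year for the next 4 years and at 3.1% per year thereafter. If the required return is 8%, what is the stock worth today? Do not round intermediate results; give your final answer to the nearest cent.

D_1 = 4.57828
D_2 = 5.31996
D_3 = 6.18180
D_4 = 7.18325
Terminal value at year 4: TV = D_4×(1+g_2)/(r−g_2) = 7.40593/0.049 = 151.14136
P_0 = D_1/(1+r)^1 + D_2/(1+r)^2 + D_3/(1+r)^3 + D_4/(1+r)^4 + TV/(1+r)^4
    = 4.23915 + 4.56101 + 4.90731 + 5.27990 + 111.09341 = 130.08078

130.08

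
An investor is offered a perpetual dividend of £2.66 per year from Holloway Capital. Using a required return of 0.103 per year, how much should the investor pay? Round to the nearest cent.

£25.83

Level perpetuity: PV = C / r = £2.66 / 0.103 = £25.83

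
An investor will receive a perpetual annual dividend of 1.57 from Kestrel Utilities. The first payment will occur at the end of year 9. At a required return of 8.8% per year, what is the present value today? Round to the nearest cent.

Value at end of year 8: C / r = 1.57 / 0.088 = 17.8409
Discount to today: PV = 17.8409 / (1 + 0.088)^8 = 17.8409 / 1.963501 = 9.09

9.09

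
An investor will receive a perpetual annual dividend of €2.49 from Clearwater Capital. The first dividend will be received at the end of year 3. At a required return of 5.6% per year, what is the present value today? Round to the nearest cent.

Value at end of year 2: C / r = €2.49 / 0.056 = €44.4643
Discount to today: PV = €44.4643 / (1 + 0.056)^2 = €44.4643 / 1.115136 = €39.87

€39.87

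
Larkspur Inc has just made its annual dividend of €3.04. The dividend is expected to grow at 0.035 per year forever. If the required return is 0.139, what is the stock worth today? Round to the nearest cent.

D₁ = D₀ × (1 + g) = €3.04 × 1.035 = €3.1464
Growing perpetuity: P = D₁ / (r − g) = €3.1464 / (0.139 − 0.035) = €30.25

€30.25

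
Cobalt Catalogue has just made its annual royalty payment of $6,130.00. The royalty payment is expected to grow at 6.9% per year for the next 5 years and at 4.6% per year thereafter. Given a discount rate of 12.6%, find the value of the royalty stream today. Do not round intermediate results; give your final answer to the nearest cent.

D_1 = 6552.97000
D_2 = 7005.12493
D_3 = 7488.47855
D_4 = 8005.18357
D_5 = 8557.54124
Terminal value at year 5: TV = D_5×(1+g_2)/(r−g_2) = 8951.18813/0.08 = 111889.85167
P_0 = D_1/(1+r)^1 + D_2/(1+r)^2 + D_3/(1+r)^3 + D_4/(1+r)^4 + D_5/(1+r)^5 + TV/(1+r)^5
    = 5819.68917 + 5525.08678 + 5245.39767 + 4979.86688 + 4727.77770 + 61815.69345 = 88113.51164

$88113.51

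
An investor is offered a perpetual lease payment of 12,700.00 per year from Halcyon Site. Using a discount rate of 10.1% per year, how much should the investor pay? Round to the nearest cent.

125742.57

Level perpetuity: PV = C / r = 12,700.00 / 0.101 = 125,742.57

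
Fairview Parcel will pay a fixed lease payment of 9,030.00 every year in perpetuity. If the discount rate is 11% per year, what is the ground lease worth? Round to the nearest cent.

82090.91

Level perpetuity: PV = C / r = 9,030.00 / 0.11 = 82,090.91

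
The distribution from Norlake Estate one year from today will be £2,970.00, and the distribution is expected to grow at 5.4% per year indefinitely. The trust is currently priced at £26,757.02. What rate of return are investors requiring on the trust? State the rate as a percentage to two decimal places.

16.50%

P = D₁/(r − g) ⇒ r = D₁/P + g = £2,970.0000/£26,757.02 + 0.054 = 0.110999 + 0.054 = 0.164999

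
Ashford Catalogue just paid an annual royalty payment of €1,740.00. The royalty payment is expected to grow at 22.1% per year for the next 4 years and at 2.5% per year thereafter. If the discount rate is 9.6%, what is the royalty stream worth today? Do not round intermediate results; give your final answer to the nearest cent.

D_1 = 2124.54000
D_2 = 2594.06334
D_3 = 3167.35134
D_4 = 3867.33598
Terminal value at year 4: TV = D_4×(1+g_2)/(r−g_2) = 3964.01938/0.071 = 55831.25892
P_0 = D_1/(1+r)^1 + D_2/(1+r)^2 + D_3/(1+r)^3 + D_4/(1+r)^4 + TV/(1+r)^4
    = 1938.44891 + 2159.53113 + 2405.82801 + 2680.21533 + 38693.24953 = 47877.27291

€47877.27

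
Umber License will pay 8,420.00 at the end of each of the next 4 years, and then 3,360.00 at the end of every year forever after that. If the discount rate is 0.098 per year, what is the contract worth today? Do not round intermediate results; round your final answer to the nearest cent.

50394.92

PV of 4-year annuity: 8,420.00 × [1 − (1+0.098)^−4] / 0.098 = 26806.23099
Perpetuity value at year 4: 3,360.00 / 0.098 = 34285.71429
PV of perpetuity: 34285.71429 / (1+0.098)^4 = 23588.69099
Total PV = 26806.23099 + 23588.69099 = 50394.92198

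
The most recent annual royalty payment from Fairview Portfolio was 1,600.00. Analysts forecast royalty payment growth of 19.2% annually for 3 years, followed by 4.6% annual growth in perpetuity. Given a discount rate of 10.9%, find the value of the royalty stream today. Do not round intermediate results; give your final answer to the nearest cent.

38542.19

D_1 = 1907.20000
D_2 = 2273.38240
D_3 = 2709.87182
Terminal value at year 3: TV = D_3×(1+g_2)/(r−g_2) = 2834.52592/0.063 = 44992.47499
P_0 = D_1/(1+r)^1 + D_2/(1+r)^2 + D_3/(1+r)^3 + TV/(1+r)^3
    = 1719.74752 + 1848.45721 + 1986.79981 + 32987.18419 = 38542.18874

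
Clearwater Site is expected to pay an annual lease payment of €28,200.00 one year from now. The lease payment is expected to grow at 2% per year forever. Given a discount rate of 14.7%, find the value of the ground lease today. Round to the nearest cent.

€222047.24

Growing perpetuity: P = D₁ / (r − g) = €28,200.0000 / (0.147 − 0.02) = €222,047.24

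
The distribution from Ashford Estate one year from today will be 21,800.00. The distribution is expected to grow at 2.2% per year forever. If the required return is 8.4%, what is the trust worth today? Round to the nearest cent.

Growing perpetuity: P = D₁ / (r − g) = 21,800.0000 / (0.084 − 0.022) = 351,612.90

351612.90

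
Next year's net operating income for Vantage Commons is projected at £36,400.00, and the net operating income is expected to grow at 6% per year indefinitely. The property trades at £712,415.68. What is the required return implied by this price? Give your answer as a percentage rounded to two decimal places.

11.11%

P = D₁/(r − g) ⇒ r = D₁/P + g = £36,400.0000/£712,415.68 + 0.06 = 0.051094 + 0.06 = 0.111094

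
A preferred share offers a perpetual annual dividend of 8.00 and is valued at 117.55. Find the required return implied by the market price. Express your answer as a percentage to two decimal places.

P = C/r ⇒ r = C/P = 8.00/117.55 = 0.068056

6.81%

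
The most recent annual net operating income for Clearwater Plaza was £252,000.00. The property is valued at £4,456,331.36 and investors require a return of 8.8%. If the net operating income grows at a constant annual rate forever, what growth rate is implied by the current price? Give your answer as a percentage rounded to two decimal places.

2.98%

P = D₀(1+g)/(r−g) ⇒ P(r−g) = D₀(1+g) ⇒ g(P+D₀) = P·r − D₀
g = (P·r − D₀)/(P + D₀) = (£4,456,331.36×0.088 − £252,000.00) / (£4,456,331.36 + £252,000.00) = 0.029768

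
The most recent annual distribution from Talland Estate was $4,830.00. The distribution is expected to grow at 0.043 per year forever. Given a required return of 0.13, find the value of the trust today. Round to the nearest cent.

$57904.48

D₁ = D₀ × (1 + g) = $4,830.00 × 1.043 = $5,037.6900
Growing perpetuity: P = D₁ / (r − g) = $5,037.6900 / (0.13 − 0.043) = $57,904.48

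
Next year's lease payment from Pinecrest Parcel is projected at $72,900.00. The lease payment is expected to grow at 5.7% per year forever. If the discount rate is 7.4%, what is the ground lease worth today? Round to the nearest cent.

Growing perpetuity: P = D₁ / (r − g) = $72,900.0000 / (0.074 − 0.057) = $4,288,235.29

$4288235.29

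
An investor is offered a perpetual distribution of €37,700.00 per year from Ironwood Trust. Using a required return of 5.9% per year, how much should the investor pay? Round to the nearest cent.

Level perpetuity: PV = C / r = €37,700.00 / 0.059 = €638,983.05

€638983.05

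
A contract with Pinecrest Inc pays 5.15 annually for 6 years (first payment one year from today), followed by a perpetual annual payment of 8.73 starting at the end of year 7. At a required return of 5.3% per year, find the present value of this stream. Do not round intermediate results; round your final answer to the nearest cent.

146.72

PV of 6-year annuity: 5.15 × [1 − (1+0.053)^−6] / 0.053 = 25.89089
Perpetuity value at year 6: 8.73 / 0.053 = 164.71698
PV of perpetuity: 164.71698 / (1+0.053)^6 = 120.82816
Total PV = 25.89089 + 120.82816 = 146.71904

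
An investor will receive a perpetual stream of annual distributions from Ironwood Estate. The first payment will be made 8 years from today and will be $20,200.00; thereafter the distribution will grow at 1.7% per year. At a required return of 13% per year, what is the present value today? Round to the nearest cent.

$75984.29

Value at end of year 7: C₁ / (r − g) = $20,200.00 / (0.13 − 0.017) = $178,761.0619
Discount to today: PV = $178,761.0619 / (1 + 0.13)^7 = $178,761.0619 / 2.352605 = $75,984.29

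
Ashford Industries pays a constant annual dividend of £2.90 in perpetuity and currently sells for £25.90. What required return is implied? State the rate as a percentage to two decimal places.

P = C/r ⇒ r = C/P = £2.90/£25.90 = 0.111969

11.20%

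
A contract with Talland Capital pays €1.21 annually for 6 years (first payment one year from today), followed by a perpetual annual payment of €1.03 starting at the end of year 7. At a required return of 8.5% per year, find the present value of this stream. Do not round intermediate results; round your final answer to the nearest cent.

€12.94

PV of 6-year annuity: €1.21 × [1 − (1+0.085)^−6] / 0.085 = 5.50984
Perpetuity value at year 6: €1.03 / 0.085 = 12.11765
PV of perpetuity: 12.11765 / (1+0.085)^6 = 7.42745
Total PV = 5.50984 + 7.42745 = 12.93729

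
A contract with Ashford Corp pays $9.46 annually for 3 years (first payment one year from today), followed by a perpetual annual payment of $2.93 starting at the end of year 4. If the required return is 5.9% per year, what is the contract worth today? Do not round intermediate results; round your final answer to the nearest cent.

PV of 3-year annuity: $9.46 × [1 − (1+0.059)^−3] / 0.059 = 25.33355
Perpetuity value at year 3: $2.93 / 0.059 = 49.66102
PV of perpetuity: 49.66102 / (1+0.059)^3 = 41.81458
Total PV = 25.33355 + 41.81458 = 67.14813

$67.15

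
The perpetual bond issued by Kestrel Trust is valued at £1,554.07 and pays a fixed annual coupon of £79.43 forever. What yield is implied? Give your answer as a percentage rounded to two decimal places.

P = C/r ⇒ r = C/P = £79.43/£1,554.07 = 0.051111

5.11%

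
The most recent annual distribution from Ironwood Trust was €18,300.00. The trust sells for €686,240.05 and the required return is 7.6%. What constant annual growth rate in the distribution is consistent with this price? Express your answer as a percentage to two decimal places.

P = D₀(1+g)/(r−g) ⇒ P(r−g) = D₀(1+g) ⇒ g(P+D₀) = P·r − D₀
g = (P·r − D₀)/(P + D₀) = (€686,240.05×0.076 − €18,300.00) / (€686,240.05 + €18,300.00) = 0.048052

4.81%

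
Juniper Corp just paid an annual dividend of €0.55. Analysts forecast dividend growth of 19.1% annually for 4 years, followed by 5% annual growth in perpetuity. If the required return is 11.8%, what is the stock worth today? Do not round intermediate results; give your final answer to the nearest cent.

€13.52

D_1 = 0.65505
D_2 = 0.78016
D_3 = 0.92918
D_4 = 1.10665
Terminal value at year 4: TV = D_4×(1+g_2)/(r−g_2) = 1.16198/0.068 = 17.08796
P_0 = D_1/(1+r)^1 + D_2/(1+r)^2 + D_3/(1+r)^3 + D_4/(1+r)^4 + TV/(1+r)^4
    = 0.58591 + 0.62417 + 0.66492 + 0.70834 + 10.93762 = 13.52097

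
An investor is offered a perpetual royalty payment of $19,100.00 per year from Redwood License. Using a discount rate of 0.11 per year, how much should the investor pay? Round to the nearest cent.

Level perpetuity: PV = C / r = $19,100.00 / 0.11 = $173,636.36

$173636.36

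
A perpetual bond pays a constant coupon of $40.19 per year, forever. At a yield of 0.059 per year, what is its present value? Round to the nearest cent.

Level perpetuity: PV = C / r = $40.19 / 0.059 = $681.19

$681.19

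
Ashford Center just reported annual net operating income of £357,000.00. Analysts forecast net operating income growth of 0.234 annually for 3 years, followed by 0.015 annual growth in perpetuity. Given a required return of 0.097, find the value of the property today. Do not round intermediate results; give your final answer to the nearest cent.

£7651405.88

D_1 = 440538.00000
D_2 = 543623.89200
D_3 = 670831.88273
Terminal value at year 3: TV = D_3×(1+g_2)/(r−g_2) = 680894.36097/0.082 = 8303589.76791
P_0 = D_1/(1+r)^1 + D_2/(1+r)^2 + D_3/(1+r)^3 + TV/(1+r)^3
    = 401584.32088 + 451736.60160 + 508152.20272 + 6289932.75313 = 7651405.87833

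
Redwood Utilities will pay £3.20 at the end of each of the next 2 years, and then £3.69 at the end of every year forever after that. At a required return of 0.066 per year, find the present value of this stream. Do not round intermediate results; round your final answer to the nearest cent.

PV of 2-year annuity: £3.20 × [1 − (1+0.066)^−2] / 0.066 = 5.81790
Perpetuity value at year 2: £3.69 / 0.066 = 55.90909
PV of perpetuity: 55.90909 / (1+0.066)^2 = 49.20033
Total PV = 5.81790 + 49.20033 = 55.01823

£55.02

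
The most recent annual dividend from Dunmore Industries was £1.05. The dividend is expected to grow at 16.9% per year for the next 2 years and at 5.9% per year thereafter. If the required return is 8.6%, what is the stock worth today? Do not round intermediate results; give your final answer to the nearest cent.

D_1 = 1.22745
D_2 = 1.43489
Terminal value at year 2: TV = D_2×(1+g_2)/(r−g_2) = 1.51955/0.027 = 56.27954
P_0 = D_1/(1+r)^1 + D_2/(1+r)^2 + TV/(1+r)^2
    = 1.13025 + 1.21663 + 47.71895 = 50.06583

£50.07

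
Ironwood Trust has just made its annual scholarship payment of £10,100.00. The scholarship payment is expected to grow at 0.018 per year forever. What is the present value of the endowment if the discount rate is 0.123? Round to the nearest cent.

D₁ = D₀ × (1 + g) = £10,100.00 × 1.018 = £10,281.8000
Growing perpetuity: P = D₁ / (r − g) = £10,281.8000 / (0.123 − 0.018) = £97,921.90

£97921.90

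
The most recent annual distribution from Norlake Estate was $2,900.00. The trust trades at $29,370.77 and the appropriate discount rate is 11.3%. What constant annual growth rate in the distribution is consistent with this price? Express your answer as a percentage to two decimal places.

1.30%

P = D₀(1+g)/(r−g) ⇒ P(r−g) = D₀(1+g) ⇒ g(P+D₀) = P·r − D₀
g = (P·r − D₀)/(P + D₀) = ($29,370.77×0.113 − $2,900.00) / ($29,370.77 + $2,900.00) = 0.012981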